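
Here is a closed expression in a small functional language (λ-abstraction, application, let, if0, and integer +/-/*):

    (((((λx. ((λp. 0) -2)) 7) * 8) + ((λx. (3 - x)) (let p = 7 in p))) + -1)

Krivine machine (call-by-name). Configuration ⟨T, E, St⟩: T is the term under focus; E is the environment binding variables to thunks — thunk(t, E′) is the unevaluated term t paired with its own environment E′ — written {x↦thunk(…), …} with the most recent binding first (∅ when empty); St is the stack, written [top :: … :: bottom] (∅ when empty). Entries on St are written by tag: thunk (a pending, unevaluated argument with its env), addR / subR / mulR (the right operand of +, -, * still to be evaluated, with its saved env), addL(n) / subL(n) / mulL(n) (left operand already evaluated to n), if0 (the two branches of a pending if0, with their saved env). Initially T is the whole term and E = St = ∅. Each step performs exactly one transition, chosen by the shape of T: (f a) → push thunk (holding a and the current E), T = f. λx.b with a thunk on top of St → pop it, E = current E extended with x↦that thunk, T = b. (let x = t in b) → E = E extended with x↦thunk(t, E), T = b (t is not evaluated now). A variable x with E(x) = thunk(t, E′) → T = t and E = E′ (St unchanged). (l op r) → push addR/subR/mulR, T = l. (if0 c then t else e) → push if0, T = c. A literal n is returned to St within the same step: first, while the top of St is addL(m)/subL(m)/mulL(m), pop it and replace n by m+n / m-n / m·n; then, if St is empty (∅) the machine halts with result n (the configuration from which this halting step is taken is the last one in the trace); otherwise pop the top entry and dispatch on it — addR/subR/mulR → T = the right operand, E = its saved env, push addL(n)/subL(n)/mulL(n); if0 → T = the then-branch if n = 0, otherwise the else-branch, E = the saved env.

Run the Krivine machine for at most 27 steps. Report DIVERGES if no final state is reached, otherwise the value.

Answer: -5

Execution trace:
[0] ⟨T=(((((λx. ((λp. 0) -2)) 7) * 8) + ((λx. (3 - x)) (let p = 7 in p))) + -1); E=∅; St=∅⟩
[1] ⟨T=((((λx. ((λp. 0) -2)) 7) * 8) + ((λx. (3 - x)) (let p = 7 in p))); E=∅; St=[addR]⟩
[2] ⟨T=(((λx. ((λp. 0) -2)) 7) * 8); E=∅; St=[addR :: addR]⟩
[3] ⟨T=((λx. ((λp. 0) -2)) 7); E=∅; St=[mulR :: addR :: addR]⟩
[4] ⟨T=(λx. ((λp. 0) -2)); E=∅; St=[thunk :: mulR :: addR :: addR]⟩
[5] ⟨T=((λp. 0) -2); E={x↦thunk(7, ∅)}; St=[mulR :: addR :: addR]⟩
[6] ⟨T=(λp. 0); E={x↦thunk(7, ∅)}; St=[thunk :: mulR :: addR :: addR]⟩
[7] ⟨T=0; E={p↦thunk(-2, {x↦thunk(7, ∅)}), x↦thunk(7, ∅)}; St=[mulR :: addR :: addR]⟩
[8] ⟨T=8; E=∅; St=[mulL(0) :: addR :: addR]⟩
[9] ⟨T=((λx. (3 - x)) (let p = 7 in p)); E=∅; St=[addL(0) :: addR]⟩
[10] ⟨T=(λx. (3 - x)); E=∅; St=[thunk :: addL(0) :: addR]⟩
[11] ⟨T=(3 - x); E={x↦thunk((let p = 7 in p), ∅)}; St=[addL(0) :: addR]⟩
[12] ⟨T=3; E={x↦thunk((let p = 7 in p), ∅)}; St=[subR :: addL(0) :: addR]⟩
[13] ⟨T=x; E={x↦thunk((let p = 7 in p), ∅)}; St=[subL(3) :: addL(0) :: addR]⟩
[14] ⟨T=(let p = 7 in p); E=∅; St=[subL(3) :: addL(0) :: addR]⟩
[15] ⟨T=p; E={p↦thunk(7, ∅)}; St=[subL(3) :: addL(0) :: addR]⟩
[16] ⟨T=7; E=∅; St=[subL(3) :: addL(0) :: addR]⟩
[17] ⟨T=-1; E=∅; St=[addL(-4)]⟩
→ final value -5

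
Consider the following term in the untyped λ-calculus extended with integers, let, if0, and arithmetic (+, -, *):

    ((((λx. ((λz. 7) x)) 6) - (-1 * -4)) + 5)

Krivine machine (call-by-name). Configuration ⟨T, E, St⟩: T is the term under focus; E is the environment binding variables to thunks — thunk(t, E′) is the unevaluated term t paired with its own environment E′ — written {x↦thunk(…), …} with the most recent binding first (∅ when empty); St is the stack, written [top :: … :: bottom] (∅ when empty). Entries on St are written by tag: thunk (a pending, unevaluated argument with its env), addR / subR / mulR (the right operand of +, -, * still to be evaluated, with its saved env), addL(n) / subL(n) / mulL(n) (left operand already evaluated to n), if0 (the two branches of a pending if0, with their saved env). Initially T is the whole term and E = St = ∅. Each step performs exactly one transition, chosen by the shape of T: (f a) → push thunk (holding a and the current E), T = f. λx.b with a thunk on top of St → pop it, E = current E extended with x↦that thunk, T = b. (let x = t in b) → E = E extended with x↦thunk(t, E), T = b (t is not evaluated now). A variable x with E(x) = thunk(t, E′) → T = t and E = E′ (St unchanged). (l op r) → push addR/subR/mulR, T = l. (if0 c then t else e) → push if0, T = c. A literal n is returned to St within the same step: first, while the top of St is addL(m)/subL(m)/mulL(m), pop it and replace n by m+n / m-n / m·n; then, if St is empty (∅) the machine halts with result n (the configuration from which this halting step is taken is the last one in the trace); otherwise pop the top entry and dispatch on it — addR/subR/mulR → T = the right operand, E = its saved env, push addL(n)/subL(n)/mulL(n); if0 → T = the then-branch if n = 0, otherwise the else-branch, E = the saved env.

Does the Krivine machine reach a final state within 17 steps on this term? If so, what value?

t=0: [T=((((λx. ((λz. 7) x)) 6) - (-1 * -4)) + 5) | E=∅ | St=∅]
t=1: [T=(((λx. ((λz. 7) x)) 6) - (-1 * -4)) | E=∅ | St=[addR]]
t=2: [T=((λx. ((λz. 7) x)) 6) | E=∅ | St=[subR :: addR]]
t=3: [T=(λx. ((λz. 7) x)) | E=∅ | St=[thunk :: subR :: addR]]
t=4: [T=((λz. 7) x) | E={x↦thunk(6, ∅)} | St=[subR :: addR]]
t=5: [T=(λz. 7) | E={x↦thunk(6, ∅)} | St=[thunk :: subR :: addR]]
t=6: [T=7 | E={z↦thunk(x, {x↦thunk(6, ∅)}), x↦thunk(6, ∅)} | St=[subR :: addR]]
t=7: [T=(-1 * -4) | E=∅ | St=[subL(7) :: addR]]
t=8: [T=-1 | E=∅ | St=[mulR :: subL(7) :: addR]]
t=9: [T=-4 | E=∅ | St=[mulL(-1) :: subL(7) :: addR]]
t=10: [T=5 | E=∅ | St=[addL(3)]]
→ final value 8

Answer: 8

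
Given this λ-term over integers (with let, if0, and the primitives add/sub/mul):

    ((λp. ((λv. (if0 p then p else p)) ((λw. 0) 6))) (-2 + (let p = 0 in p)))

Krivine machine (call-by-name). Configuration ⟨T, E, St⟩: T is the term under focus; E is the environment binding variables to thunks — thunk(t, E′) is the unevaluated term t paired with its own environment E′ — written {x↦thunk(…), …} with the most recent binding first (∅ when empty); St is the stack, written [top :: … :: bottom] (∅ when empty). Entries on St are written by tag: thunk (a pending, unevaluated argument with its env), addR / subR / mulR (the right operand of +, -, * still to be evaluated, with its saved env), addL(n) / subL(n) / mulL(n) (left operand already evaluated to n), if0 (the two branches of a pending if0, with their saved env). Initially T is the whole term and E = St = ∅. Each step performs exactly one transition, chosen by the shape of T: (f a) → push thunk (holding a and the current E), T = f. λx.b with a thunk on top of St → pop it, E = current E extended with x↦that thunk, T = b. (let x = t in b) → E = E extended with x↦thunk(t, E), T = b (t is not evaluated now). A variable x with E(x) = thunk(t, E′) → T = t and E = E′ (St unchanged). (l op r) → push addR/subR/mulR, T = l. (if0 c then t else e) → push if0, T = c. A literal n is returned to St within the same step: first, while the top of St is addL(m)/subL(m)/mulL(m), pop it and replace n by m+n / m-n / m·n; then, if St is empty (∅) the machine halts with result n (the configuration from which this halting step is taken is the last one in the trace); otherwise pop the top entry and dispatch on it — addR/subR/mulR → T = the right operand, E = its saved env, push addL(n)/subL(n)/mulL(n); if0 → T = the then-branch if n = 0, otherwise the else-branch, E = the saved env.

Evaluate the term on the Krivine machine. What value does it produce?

[0] ⟨T=((λp. ((λv. (if0 p then p else p)) ((λw. 0) 6))) (-2 + (let p = 0 in p))); E=∅; St=∅⟩
[1] ⟨T=(λp. ((λv. (if0 p then p else p)) ((λw. 0) 6))); E=∅; St=[thunk]⟩
[2] ⟨T=((λv. (if0 p then p else p)) ((λw. 0) 6)); E={p↦thunk((-2 + (let p = 0 in p)), ∅)}; St=∅⟩
[3] ⟨T=(λv. (if0 p then p else p)); E={p↦thunk((-2 + (let p = 0 in p)), ∅)}; St=[thunk]⟩
[4] ⟨T=(if0 p then p else p); E={v↦thunk(((λw. 0) 6), {p↦thunk((-2 + (let p = 0 in p)), ∅)}), p↦thunk((-2 + (let p = 0 in p)), ∅)}; St=∅⟩
[5] ⟨T=p; E={v↦thunk(((λw. 0) 6), {p↦thunk((-2 + (let p = 0 in p)), ∅)}), p↦thunk((-2 + (let p = 0 in p)), ∅)}; St=[if0]⟩
[6] ⟨T=(-2 + (let p = 0 in p)); E=∅; St=[if0]⟩
[7] ⟨T=-2; E=∅; St=[addR :: if0]⟩
[8] ⟨T=(let p = 0 in p); E=∅; St=[addL(-2) :: if0]⟩
[9] ⟨T=p; E={p↦thunk(0, ∅)}; St=[addL(-2) :: if0]⟩
[10] ⟨T=0; E=∅; St=[addL(-2) :: if0]⟩
[11] ⟨T=p; E={v↦thunk(((λw. 0) 6), {p↦thunk((-2 + (let p = 0 in p)), ∅)}), p↦thunk((-2 + (let p = 0 in p)), ∅)}; St=∅⟩
[12] ⟨T=(-2 + (let p = 0 in p)); E=∅; St=∅⟩
[13] ⟨T=-2; E=∅; St=[addR]⟩
[14] ⟨T=(let p = 0 in p); E=∅; St=[addL(-2)]⟩
[15] ⟨T=p; E={p↦thunk(0, ∅)}; St=[addL(-2)]⟩
[16] ⟨T=0; E=∅; St=[addL(-2)]⟩
→ final value -2

Answer: -2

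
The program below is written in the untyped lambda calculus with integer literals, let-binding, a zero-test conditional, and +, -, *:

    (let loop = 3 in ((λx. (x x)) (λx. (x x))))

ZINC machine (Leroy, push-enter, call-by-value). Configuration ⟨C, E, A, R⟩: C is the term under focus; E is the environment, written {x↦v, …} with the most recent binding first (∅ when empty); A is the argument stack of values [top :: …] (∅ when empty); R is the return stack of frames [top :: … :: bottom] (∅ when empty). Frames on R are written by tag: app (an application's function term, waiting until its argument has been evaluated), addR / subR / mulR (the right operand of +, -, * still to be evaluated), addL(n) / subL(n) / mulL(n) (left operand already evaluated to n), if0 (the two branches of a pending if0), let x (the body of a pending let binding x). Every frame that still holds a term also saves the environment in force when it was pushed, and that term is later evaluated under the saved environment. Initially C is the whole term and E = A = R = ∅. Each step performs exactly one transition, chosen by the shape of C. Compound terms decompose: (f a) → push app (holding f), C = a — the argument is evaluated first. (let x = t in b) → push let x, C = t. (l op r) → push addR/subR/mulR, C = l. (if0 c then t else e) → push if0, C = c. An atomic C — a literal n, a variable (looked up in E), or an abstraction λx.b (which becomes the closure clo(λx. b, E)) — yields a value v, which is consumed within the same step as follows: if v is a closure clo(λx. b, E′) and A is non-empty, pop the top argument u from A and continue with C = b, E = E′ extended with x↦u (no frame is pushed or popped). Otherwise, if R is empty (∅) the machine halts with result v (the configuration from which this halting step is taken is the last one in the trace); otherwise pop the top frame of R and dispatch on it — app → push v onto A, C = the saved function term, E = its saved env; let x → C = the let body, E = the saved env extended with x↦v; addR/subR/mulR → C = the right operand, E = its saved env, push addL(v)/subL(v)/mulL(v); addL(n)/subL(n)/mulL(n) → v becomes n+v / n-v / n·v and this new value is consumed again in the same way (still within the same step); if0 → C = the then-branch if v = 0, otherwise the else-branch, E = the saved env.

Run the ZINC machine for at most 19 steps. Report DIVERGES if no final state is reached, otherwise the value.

0. <C=(let loop = 3 in ((λx. (x x)) (λx. (x x)))), E=∅, A=∅, R=∅>
1. <C=3, E=∅, A=∅, R=[let loop]>
2. <C=((λx. (x x)) (λx. (x x))), E={loop↦3}, A=∅, R=∅>
3. <C=(λx. (x x)), E={loop↦3}, A=∅, R=[app]>
4. <C=(λx. (x x)), E={loop↦3}, A=[clo(λx. (x x), {loop↦3})], R=∅>
5. <C=(x x), E={x↦clo(λx. (x x), {loop↦3}), loop↦3}, A=∅, R=∅>
6. <C=x, E={x↦clo(λx. (x x), {loop↦3}), loop↦3}, A=∅, R=[app]>
7. <C=x, E={x↦clo(λx. (x x), {loop↦3}), loop↦3}, A=[clo(λx. (x x), {loop↦3})], R=∅>
… configuration repeats with period 3 (steps 5–7 recur indefinitely) …

Answer: DIVERGES (no final state within 19 steps)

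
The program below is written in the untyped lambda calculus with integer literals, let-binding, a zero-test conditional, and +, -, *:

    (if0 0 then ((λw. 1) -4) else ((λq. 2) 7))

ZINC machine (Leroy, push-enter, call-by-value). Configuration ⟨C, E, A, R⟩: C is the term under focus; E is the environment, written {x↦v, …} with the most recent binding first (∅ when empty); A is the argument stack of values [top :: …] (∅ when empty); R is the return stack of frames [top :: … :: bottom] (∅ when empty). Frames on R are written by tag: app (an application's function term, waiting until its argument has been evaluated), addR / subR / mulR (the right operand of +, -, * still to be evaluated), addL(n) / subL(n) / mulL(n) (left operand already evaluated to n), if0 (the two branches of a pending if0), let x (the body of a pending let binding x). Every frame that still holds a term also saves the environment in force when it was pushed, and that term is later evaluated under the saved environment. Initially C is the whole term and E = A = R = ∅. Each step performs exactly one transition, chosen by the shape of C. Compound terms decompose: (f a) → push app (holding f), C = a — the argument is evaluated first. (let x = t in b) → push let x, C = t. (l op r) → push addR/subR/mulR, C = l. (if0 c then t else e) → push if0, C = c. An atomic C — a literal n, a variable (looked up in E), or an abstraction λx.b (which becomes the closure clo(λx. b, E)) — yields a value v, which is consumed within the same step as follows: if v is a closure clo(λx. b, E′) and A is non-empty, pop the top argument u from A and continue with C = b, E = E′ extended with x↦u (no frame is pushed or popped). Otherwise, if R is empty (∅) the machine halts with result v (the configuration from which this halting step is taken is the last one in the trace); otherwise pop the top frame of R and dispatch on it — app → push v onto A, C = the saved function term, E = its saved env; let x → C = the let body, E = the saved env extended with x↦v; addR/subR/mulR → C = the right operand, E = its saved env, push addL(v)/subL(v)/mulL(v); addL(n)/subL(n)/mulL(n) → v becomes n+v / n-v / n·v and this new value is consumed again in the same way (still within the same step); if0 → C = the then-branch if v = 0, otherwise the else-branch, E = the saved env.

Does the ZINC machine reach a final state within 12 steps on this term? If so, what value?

Answer: 1

Derivation:
[0] ⟨C=(if0 0 then ((λw. 1) -4) else ((λq. 2) 7)); E=∅; A=∅; R=∅⟩
[1] ⟨C=0; E=∅; A=∅; R=[if0]⟩
[2] ⟨C=((λw. 1) -4); E=∅; A=∅; R=∅⟩
[3] ⟨C=-4; E=∅; A=∅; R=[app]⟩
[4] ⟨C=(λw. 1); E=∅; A=[-4]; R=∅⟩
[5] ⟨C=1; E={w↦-4}; A=∅; R=∅⟩
→ final value 1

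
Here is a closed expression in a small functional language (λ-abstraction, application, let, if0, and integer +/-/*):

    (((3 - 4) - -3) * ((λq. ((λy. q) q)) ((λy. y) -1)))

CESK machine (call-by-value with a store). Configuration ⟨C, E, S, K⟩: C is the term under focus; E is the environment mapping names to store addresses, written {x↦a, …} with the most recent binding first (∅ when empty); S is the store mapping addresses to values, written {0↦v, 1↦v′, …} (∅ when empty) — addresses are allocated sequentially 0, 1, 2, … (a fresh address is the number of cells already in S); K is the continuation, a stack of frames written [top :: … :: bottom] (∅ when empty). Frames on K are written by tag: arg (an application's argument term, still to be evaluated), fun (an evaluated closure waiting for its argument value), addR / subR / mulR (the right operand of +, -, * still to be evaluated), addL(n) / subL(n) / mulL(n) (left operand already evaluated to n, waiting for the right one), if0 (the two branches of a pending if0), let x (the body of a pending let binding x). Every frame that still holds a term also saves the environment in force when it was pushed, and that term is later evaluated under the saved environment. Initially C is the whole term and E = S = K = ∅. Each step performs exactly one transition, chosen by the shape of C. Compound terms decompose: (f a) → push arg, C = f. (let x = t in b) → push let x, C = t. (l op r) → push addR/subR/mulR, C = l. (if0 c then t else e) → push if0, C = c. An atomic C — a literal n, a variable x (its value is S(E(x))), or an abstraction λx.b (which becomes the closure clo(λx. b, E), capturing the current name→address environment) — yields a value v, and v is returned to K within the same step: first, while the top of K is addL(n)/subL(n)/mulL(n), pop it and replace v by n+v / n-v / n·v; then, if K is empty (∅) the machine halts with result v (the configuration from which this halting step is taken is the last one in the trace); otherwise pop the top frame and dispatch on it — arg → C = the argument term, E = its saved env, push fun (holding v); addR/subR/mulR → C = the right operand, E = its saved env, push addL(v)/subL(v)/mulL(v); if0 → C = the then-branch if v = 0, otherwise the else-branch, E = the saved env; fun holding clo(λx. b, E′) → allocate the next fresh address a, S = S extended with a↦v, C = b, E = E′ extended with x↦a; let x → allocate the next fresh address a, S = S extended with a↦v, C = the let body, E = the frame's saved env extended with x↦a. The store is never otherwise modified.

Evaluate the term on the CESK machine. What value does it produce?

[0] [C=(((3 - 4) - -3) * ((λq. ((λy. q) q)) ((λy. y) -1))) | E=∅ | S=∅ | K=∅]
[1] [C=((3 - 4) - -3) | E=∅ | S=∅ | K=[mulR]]
[2] [C=(3 - 4) | E=∅ | S=∅ | K=[subR :: mulR]]
[3] [C=3 | E=∅ | S=∅ | K=[subR :: subR :: mulR]]
[4] [C=4 | E=∅ | S=∅ | K=[subL(3) :: subR :: mulR]]
[5] [C=-3 | E=∅ | S=∅ | K=[subL(-1) :: mulR]]
[6] [C=((λq. ((λy. q) q)) ((λy. y) -1)) | E=∅ | S=∅ | K=[mulL(2)]]
[7] [C=(λq. ((λy. q) q)) | E=∅ | S=∅ | K=[arg :: mulL(2)]]
[8] [C=((λy. y) -1) | E=∅ | S=∅ | K=[fun :: mulL(2)]]
[9] [C=(λy. y) | E=∅ | S=∅ | K=[arg :: fun :: mulL(2)]]
[10] [C=-1 | E=∅ | S=∅ | K=[fun :: fun :: mulL(2)]]
[11] [C=y | E={y↦0} | S={0↦-1} | K=[fun :: mulL(2)]]
[12] [C=((λy. q) q) | E={q↦1} | S={0↦-1, 1↦-1} | K=[mulL(2)]]
[13] [C=(λy. q) | E={q↦1} | S={0↦-1, 1↦-1} | K=[arg :: mulL(2)]]
[14] [C=q | E={q↦1} | S={0↦-1, 1↦-1} | K=[fun :: mulL(2)]]
[15] [C=q | E={y↦2, q↦1} | S={0↦-1, 1↦-1, 2↦-1} | K=[mulL(2)]]
→ final value -2

Answer: -2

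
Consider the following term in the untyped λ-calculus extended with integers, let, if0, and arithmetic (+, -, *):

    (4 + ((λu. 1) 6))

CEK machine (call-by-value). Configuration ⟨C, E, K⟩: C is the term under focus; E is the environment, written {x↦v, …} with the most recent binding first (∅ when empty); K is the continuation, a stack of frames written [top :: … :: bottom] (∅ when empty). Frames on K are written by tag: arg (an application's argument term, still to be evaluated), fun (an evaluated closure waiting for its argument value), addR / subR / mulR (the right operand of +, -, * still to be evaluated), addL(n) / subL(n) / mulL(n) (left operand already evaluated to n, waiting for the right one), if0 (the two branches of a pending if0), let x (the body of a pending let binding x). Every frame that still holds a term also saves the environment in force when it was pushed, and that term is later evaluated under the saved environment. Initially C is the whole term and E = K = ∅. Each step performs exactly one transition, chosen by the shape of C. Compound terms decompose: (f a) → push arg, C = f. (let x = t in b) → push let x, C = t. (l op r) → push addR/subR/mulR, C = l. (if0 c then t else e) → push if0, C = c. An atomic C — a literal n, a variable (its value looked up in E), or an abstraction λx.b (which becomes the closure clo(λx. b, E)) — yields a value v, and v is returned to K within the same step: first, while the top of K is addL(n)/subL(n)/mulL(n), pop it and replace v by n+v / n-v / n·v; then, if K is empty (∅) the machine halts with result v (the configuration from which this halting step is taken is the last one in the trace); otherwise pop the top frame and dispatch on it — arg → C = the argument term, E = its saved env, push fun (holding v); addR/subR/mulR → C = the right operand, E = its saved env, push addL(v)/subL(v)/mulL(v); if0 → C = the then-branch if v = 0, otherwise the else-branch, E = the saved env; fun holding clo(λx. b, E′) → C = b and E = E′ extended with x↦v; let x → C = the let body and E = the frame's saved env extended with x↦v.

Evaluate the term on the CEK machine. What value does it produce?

step 0: [C=(4 + ((λu. 1) 6)) | E=∅ | K=∅]
step 1: [C=4 | E=∅ | K=[addR]]
step 2: [C=((λu. 1) 6) | E=∅ | K=[addL(4)]]
step 3: [C=(λu. 1) | E=∅ | K=[arg :: addL(4)]]
step 4: [C=6 | E=∅ | K=[fun :: addL(4)]]
step 5: [C=1 | E={u↦6} | K=[addL(4)]]
→ final value 5

Answer: 5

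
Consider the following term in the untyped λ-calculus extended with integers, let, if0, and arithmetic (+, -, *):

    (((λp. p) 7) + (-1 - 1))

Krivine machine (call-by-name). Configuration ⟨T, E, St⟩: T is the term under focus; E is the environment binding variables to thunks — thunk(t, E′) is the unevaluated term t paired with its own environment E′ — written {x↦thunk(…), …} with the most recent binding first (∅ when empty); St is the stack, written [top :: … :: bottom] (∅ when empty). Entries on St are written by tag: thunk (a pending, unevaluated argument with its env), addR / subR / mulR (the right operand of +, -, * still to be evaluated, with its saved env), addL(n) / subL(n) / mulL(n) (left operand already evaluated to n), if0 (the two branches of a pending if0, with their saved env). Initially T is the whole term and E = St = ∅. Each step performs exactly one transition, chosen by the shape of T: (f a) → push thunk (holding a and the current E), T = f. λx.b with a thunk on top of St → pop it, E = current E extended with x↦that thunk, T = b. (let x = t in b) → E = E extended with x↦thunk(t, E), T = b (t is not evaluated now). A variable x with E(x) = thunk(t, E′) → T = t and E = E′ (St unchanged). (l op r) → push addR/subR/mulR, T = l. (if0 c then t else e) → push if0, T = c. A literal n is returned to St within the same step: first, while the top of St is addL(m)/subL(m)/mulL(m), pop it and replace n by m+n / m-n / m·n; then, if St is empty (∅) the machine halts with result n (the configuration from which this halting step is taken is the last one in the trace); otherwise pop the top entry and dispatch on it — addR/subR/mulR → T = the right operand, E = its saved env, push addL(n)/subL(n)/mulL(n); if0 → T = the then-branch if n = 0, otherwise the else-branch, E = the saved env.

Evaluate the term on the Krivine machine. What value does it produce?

0. ⟨T=(((λp. p) 7) + (-1 - 1)); E=∅; St=∅⟩
1. ⟨T=((λp. p) 7); E=∅; St=[addR]⟩
2. ⟨T=(λp. p); E=∅; St=[thunk :: addR]⟩
3. ⟨T=p; E={p↦thunk(7, ∅)}; St=[addR]⟩
4. ⟨T=7; E=∅; St=[addR]⟩
5. ⟨T=(-1 - 1); E=∅; St=[addL(7)]⟩
6. ⟨T=-1; E=∅; St=[subR :: addL(7)]⟩
7. ⟨T=1; E=∅; St=[subL(-1) :: addL(7)]⟩
→ final value 5

Answer: 5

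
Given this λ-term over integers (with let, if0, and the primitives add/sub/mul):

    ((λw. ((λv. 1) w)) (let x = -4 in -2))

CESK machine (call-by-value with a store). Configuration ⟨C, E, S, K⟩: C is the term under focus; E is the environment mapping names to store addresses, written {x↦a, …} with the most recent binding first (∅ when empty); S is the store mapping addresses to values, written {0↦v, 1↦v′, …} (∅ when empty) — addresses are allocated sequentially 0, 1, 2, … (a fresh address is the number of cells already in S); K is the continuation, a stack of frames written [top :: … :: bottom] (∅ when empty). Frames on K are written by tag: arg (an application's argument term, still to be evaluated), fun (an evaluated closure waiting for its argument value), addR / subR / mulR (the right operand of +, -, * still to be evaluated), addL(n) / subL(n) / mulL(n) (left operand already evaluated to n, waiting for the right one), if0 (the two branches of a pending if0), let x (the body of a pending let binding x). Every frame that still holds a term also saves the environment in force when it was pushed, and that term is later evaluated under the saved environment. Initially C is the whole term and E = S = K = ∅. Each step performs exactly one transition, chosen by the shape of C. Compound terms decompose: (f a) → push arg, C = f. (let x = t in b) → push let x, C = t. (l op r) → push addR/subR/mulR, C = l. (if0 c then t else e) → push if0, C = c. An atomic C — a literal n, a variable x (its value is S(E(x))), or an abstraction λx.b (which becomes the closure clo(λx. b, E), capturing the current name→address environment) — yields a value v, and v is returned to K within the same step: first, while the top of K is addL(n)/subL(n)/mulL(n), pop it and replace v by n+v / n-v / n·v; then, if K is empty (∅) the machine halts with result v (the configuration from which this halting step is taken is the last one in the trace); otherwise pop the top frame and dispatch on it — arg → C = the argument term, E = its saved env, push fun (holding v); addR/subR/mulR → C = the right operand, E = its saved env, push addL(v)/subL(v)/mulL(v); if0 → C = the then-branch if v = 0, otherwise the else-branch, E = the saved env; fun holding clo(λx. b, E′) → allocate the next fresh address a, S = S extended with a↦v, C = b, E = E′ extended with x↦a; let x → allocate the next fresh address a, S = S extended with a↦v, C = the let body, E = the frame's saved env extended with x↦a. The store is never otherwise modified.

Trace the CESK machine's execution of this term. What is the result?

t=0: ⟨C=((λw. ((λv. 1) w)) (let x = -4 in -2)); E=∅; S=∅; K=∅⟩
t=1: ⟨C=(λw. ((λv. 1) w)); E=∅; S=∅; K=[arg]⟩
t=2: ⟨C=(let x = -4 in -2); E=∅; S=∅; K=[fun]⟩
t=3: ⟨C=-4; E=∅; S=∅; K=[let x :: fun]⟩
t=4: ⟨C=-2; E={x↦0}; S={0↦-4}; K=[fun]⟩
t=5: ⟨C=((λv. 1) w); E={w↦1}; S={0↦-4, 1↦-2}; K=∅⟩
t=6: ⟨C=(λv. 1); E={w↦1}; S={0↦-4, 1↦-2}; K=[arg]⟩
t=7: ⟨C=w; E={w↦1}; S={0↦-4, 1↦-2}; K=[fun]⟩
t=8: ⟨C=1; E={v↦2, w↦1}; S={0↦-4, 1↦-2, 2↦-2}; K=∅⟩
→ final value 1

Answer: 1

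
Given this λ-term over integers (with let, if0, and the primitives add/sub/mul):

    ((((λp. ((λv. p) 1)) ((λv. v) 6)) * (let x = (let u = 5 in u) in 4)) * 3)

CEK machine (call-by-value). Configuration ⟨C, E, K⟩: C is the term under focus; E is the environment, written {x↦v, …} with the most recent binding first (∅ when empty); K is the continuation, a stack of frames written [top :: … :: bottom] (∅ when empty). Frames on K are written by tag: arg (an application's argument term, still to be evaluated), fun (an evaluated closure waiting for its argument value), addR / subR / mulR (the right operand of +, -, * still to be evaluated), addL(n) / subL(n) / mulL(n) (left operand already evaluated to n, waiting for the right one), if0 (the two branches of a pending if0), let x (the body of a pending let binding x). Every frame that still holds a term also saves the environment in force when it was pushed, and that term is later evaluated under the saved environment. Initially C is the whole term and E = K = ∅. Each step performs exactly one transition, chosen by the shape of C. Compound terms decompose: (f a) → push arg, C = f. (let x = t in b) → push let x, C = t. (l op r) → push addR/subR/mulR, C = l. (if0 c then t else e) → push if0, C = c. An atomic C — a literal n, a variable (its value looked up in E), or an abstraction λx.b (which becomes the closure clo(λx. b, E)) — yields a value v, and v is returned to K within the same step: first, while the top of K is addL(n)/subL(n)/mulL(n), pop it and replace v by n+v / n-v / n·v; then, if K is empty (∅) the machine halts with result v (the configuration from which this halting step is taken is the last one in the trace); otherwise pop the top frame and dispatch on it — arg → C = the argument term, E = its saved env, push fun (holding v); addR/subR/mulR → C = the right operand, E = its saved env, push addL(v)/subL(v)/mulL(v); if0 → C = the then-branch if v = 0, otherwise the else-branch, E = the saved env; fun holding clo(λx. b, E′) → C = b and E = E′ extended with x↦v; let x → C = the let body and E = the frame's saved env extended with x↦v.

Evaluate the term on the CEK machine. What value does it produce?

Answer: 72

Machine steps:
0. [C=((((λp. ((λv. p) 1)) ((λv. v) 6)) * (let x = (let u = 5 in u) in 4)) * 3) | E=∅ | K=∅]
1. [C=(((λp. ((λv. p) 1)) ((λv. v) 6)) * (let x = (let u = 5 in u) in 4)) | E=∅ | K=[mulR]]
2. [C=((λp. ((λv. p) 1)) ((λv. v) 6)) | E=∅ | K=[mulR :: mulR]]
3. [C=(λp. ((λv. p) 1)) | E=∅ | K=[arg :: mulR :: mulR]]
4. [C=((λv. v) 6) | E=∅ | K=[fun :: mulR :: mulR]]
5. [C=(λv. v) | E=∅ | K=[arg :: fun :: mulR :: mulR]]
6. [C=6 | E=∅ | K=[fun :: fun :: mulR :: mulR]]
7. [C=v | E={v↦6} | K=[fun :: mulR :: mulR]]
8. [C=((λv. p) 1) | E={p↦6} | K=[mulR :: mulR]]
9. [C=(λv. p) | E={p↦6} | K=[arg :: mulR :: mulR]]
10. [C=1 | E={p↦6} | K=[fun :: mulR :: mulR]]
11. [C=p | E={v↦1, p↦6} | K=[mulR :: mulR]]
12. [C=(let x = (let u = 5 in u) in 4) | E=∅ | K=[mulL(6) :: mulR]]
13. [C=(let u = 5 in u) | E=∅ | K=[let x :: mulL(6) :: mulR]]
14. [C=5 | E=∅ | K=[let u :: let x :: mulL(6) :: mulR]]
15. [C=u | E={u↦5} | K=[let x :: mulL(6) :: mulR]]
16. [C=4 | E={x↦5} | K=[mulL(6) :: mulR]]
17. [C=3 | E=∅ | K=[mulL(24)]]
→ final value 72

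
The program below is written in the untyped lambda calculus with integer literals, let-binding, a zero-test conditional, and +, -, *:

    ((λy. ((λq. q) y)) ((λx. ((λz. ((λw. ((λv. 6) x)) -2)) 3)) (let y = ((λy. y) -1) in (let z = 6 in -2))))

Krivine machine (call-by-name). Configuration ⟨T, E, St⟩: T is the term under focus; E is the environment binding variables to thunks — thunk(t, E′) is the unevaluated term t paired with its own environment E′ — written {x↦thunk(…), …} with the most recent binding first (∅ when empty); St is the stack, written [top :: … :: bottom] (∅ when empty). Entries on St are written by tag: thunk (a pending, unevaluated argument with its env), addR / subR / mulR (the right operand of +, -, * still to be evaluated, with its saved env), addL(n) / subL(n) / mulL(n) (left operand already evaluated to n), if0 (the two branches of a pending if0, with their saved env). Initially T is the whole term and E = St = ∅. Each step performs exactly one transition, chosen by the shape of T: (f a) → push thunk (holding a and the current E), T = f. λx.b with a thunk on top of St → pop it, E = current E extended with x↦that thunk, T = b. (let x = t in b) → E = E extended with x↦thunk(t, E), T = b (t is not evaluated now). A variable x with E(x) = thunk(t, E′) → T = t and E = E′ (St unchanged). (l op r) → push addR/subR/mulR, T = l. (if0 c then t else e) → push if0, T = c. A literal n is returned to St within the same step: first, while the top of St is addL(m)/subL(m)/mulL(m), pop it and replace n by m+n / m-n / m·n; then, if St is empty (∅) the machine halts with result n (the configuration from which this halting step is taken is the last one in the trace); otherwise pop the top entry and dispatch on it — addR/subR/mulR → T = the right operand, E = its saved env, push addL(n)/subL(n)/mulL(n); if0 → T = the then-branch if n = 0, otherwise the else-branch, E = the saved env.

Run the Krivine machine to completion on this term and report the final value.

Answer: 6

Derivation:
step 0: <T=((λy. ((λq. q) y)) ((λx. ((λz. ((λw. ((λv. 6) x)) -2)) 3)) (let y = ((λy. y) -1) in (let z = 6 in -2)))), E=∅, St=∅>
step 1: <T=(λy. ((λq. q) y)), E=∅, St=[thunk]>
step 2: <T=((λq. q) y), E={y↦thunk(((λx. ((λz. ((λw. ((λv. 6) x)) -2)) 3)) (let y = ((λy. y) -1) in (let z = 6 in -2))), ∅)}, St=∅>
step 3: <T=(λq. q), E={y↦thunk(((λx. ((λz. ((λw. ((λv. 6) x)) -2)) 3)) (let y = ((λy. y) -1) in (let z = 6 in -2))), ∅)}, St=[thunk]>
step 4: <T=q, E={q↦thunk(y, {y↦thunk(((λx. ((λz. ((λw. ((λv. 6) x)) -2)) 3)) (let y = ((λy. y) -1) in (let z = 6 in -2))), ∅)}), y↦thunk(((λx. ((λz. ((λw. ((λv. 6) x)) -2)) 3)) (let y = ((λy. y) -1) in (let z = 6 in -2))), ∅)}, St=∅>
step 5: <T=y, E={y↦thunk(((λx. ((λz. ((λw. ((λv. 6) x)) -2)) 3)) (let y = ((λy. y) -1) in (let z = 6 in -2))), ∅)}, St=∅>
step 6: <T=((λx. ((λz. ((λw. ((λv. 6) x)) -2)) 3)) (let y = ((λy. y) -1) in (let z = 6 in -2))), E=∅, St=∅>
step 7: <T=(λx. ((λz. ((λw. ((λv. 6) x)) -2)) 3)), E=∅, St=[thunk]>
step 8: <T=((λz. ((λw. ((λv. 6) x)) -2)) 3), E={x↦thunk((let y = ((λy. y) -1) in (let z = 6 in -2)), ∅)}, St=∅>
step 9: <T=(λz. ((λw. ((λv. 6) x)) -2)), E={x↦thunk((let y = ((λy. y) -1) in (let z = 6 in -2)), ∅)}, St=[thunk]>
step 10: <T=((λw. ((λv. 6) x)) -2), E={z↦thunk(3, {x↦thunk((let y = ((λy. y) -1) in (let z = 6 in -2)), ∅)}), x↦thunk((let y = ((λy. y) -1) in (let z = 6 in -2)), ∅)}, St=∅>
step 11: <T=(λw. ((λv. 6) x)), E={z↦thunk(3, {x↦thunk((let y = ((λy. y) -1) in (let z = 6 in -2)), ∅)}), x↦thunk((let y = ((λy. y) -1) in (let z = 6 in -2)), ∅)}, St=[thunk]>
step 12: <T=((λv. 6) x), E={w↦thunk(-2, {z↦thunk(3, {x↦thunk((let y = ((λy. y) -1) in (let z = 6 in -2)), ∅)}), x↦thunk((let y = ((λy. y) -1) in (let z = 6 in -2)), ∅)}), z↦thunk(3, {x↦thunk((let y = ((λy. y) -1) in (let z = 6 in -2)), ∅)}), x↦thunk((let y = ((λy. y) -1) in (let z = 6 in -2)), ∅)}, St=∅>
step 13: <T=(λv. 6), E={w↦thunk(-2, {z↦thunk(3, {x↦thunk((let y = ((λy. y) -1) in (let z = 6 in -2)), ∅)}), x↦thunk((let y = ((λy. y) -1) in (let z = 6 in -2)), ∅)}), z↦thunk(3, {x↦thunk((let y = ((λy. y) -1) in (let z = 6 in -2)), ∅)}), x↦thunk((let y = ((λy. y) -1) in (let z = 6 in -2)), ∅)}, St=[thunk]>
step 14: <T=6, E={v↦thunk(x, {w↦thunk(-2, {z↦thunk(3, {x↦thunk((let y = ((λy. y) -1) in (let z = 6 in -2)), ∅)}), x↦thunk((let y = ((λy. y) -1) in (let z = 6 in -2)), ∅)}), z↦thunk(3, {x↦thunk((let y = ((λy. y) -1) in (let z = 6 in -2)), ∅)}), x↦thunk((let y = ((λy. y) -1) in (let z = 6 in -2)), ∅)}), w↦thunk(-2, {z↦thunk(3, {x↦thunk((let y = ((λy. y) -1) in (let z = 6 in -2)), ∅)}), x↦thunk((let y = ((λy. y) -1) in (let z = 6 in -2)), ∅)}), z↦thunk(3, {x↦thunk((let y = ((λy. y) -1) in (let z = 6 in -2)), ∅)}), x↦thunk((let y = ((λy. y) -1) in (let z = 6 in -2)), ∅)}, St=∅>
→ final value 6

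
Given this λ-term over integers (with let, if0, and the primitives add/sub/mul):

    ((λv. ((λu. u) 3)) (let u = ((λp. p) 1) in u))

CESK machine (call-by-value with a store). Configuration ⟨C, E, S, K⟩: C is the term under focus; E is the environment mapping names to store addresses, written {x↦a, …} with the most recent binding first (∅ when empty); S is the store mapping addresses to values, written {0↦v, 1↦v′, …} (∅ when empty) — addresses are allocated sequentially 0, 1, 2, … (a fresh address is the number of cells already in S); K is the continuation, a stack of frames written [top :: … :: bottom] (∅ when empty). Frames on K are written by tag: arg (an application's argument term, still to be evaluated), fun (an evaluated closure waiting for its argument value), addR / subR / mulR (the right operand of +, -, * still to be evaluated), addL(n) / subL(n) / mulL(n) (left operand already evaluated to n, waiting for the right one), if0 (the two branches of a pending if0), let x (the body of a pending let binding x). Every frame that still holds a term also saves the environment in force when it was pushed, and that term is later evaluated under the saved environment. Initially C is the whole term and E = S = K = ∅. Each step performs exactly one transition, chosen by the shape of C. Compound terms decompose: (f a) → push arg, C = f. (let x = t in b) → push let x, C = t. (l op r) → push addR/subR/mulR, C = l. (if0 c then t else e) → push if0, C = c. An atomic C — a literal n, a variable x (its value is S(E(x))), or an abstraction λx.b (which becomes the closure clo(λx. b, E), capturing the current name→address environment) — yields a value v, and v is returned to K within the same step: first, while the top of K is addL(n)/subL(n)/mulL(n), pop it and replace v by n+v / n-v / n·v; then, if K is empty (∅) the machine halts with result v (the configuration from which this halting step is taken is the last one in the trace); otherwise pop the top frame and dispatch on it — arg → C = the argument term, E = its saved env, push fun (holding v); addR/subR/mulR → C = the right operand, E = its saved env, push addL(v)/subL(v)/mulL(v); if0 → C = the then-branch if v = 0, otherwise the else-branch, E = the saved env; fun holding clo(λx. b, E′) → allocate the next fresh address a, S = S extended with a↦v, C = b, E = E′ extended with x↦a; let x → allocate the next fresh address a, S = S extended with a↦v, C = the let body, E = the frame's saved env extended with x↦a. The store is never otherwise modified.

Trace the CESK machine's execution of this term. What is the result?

t=0: <C=((λv. ((λu. u) 3)) (let u = ((λp. p) 1) in u)), E=∅, S=∅, K=∅>
t=1: <C=(λv. ((λu. u) 3)), E=∅, S=∅, K=[arg]>
t=2: <C=(let u = ((λp. p) 1) in u), E=∅, S=∅, K=[fun]>
t=3: <C=((λp. p) 1), E=∅, S=∅, K=[let u :: fun]>
t=4: <C=(λp. p), E=∅, S=∅, K=[arg :: let u :: fun]>
t=5: <C=1, E=∅, S=∅, K=[fun :: let u :: fun]>
t=6: <C=p, E={p↦0}, S={0↦1}, K=[let u :: fun]>
t=7: <C=u, E={u↦1}, S={0↦1, 1↦1}, K=[fun]>
t=8: <C=((λu. u) 3), E={v↦2}, S={0↦1, 1↦1, 2↦1}, K=∅>
t=9: <C=(λu. u), E={v↦2}, S={0↦1, 1↦1, 2↦1}, K=[arg]>
t=10: <C=3, E={v↦2}, S={0↦1, 1↦1, 2↦1}, K=[fun]>
t=11: <C=u, E={u↦3, v↦2}, S={0↦1, 1↦1, 2↦1, 3↦3}, K=∅>
→ final value 3

Answer: 3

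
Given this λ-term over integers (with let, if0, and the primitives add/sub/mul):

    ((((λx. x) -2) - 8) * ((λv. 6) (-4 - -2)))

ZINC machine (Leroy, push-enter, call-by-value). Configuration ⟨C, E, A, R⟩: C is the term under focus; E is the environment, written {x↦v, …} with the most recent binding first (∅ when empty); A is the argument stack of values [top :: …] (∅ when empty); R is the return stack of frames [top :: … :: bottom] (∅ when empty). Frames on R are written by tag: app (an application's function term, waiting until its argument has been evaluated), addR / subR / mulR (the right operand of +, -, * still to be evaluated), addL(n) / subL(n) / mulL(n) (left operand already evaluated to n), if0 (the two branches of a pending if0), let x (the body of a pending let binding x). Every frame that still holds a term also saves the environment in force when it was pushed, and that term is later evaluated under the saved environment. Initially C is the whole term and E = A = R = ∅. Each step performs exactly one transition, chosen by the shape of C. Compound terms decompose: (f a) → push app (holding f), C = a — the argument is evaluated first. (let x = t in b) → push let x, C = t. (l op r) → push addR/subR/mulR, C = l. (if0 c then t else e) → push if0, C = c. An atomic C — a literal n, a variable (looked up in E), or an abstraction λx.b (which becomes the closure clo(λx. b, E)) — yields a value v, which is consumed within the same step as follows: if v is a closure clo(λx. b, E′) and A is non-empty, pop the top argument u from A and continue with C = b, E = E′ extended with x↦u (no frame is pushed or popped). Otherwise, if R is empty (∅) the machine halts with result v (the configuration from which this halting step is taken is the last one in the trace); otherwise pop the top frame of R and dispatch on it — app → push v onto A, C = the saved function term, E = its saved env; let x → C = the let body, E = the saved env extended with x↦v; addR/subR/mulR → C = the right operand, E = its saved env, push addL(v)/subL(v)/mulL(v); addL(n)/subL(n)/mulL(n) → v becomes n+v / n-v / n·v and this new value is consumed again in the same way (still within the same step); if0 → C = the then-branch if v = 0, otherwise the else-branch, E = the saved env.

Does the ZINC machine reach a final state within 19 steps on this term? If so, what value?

Answer: -60

Machine steps:
[0] <C=((((λx. x) -2) - 8) * ((λv. 6) (-4 - -2))), E=∅, A=∅, R=∅>
[1] <C=(((λx. x) -2) - 8), E=∅, A=∅, R=[mulR]>
[2] <C=((λx. x) -2), E=∅, A=∅, R=[subR :: mulR]>
[3] <C=-2, E=∅, A=∅, R=[app :: subR :: mulR]>
[4] <C=(λx. x), E=∅, A=[-2], R=[subR :: mulR]>
[5] <C=x, E={x↦-2}, A=∅, R=[subR :: mulR]>
[6] <C=8, E=∅, A=∅, R=[subL(-2) :: mulR]>
[7] <C=((λv. 6) (-4 - -2)), E=∅, A=∅, R=[mulL(-10)]>
[8] <C=(-4 - -2), E=∅, A=∅, R=[app :: mulL(-10)]>
[9] <C=-4, E=∅, A=∅, R=[subR :: app :: mulL(-10)]>
[10] <C=-2, E=∅, A=∅, R=[subL(-4) :: app :: mulL(-10)]>
[11] <C=(λv. 6), E=∅, A=[-2], R=[mulL(-10)]>
[12] <C=6, E={v↦-2}, A=∅, R=[mulL(-10)]>
→ final value -60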